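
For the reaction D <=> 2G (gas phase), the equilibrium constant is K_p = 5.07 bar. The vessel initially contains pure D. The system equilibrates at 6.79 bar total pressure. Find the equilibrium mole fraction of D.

y_D = 0.432

Basis: 1 mol D initially; let X = conversion of D. Extent ξ = X.
Mole table: n_D = 1 − X; n_G = 2X.
n_T = Σnᵢ = 1 + X.
y_i = n_i/n_T, p_i = y_i·P. K_p = p_G^2 / (p_D).
Setting this equal to 5.07 bar and taking the physical root (0 < X < 1) gives X = 0.397.
Then n_D = 0.603, n_T = 1.4, so y_D = 0.432.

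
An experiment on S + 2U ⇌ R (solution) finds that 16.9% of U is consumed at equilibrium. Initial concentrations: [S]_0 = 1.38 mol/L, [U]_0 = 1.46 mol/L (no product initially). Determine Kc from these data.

Let X = conversion of U.
Concentrations: [S] = 1.38 − 0.73X; [U] = 1.46 − 1.46X; [R] = 0.73X.
At X = 0.169: [S] = 1.26, [U] = 1.21, [R] = 0.123.
Kc = [R] / ([S] [U]^2) = 0.0667 (mol/L)^-2.

Kc = 0.0667 (mol/L)^-2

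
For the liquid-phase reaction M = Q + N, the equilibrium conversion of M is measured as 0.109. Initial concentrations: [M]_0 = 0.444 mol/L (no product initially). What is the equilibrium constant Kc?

Let X = conversion of M.
Concentrations: [M] = 0.444 − 0.444X; [Q] = 0.444X; [N] = 0.444X.
At X = 0.109: [M] = 0.396, [Q] = 0.0484, [N] = 0.0484.
Kc = [Q] [N] / ([M]) = 0.00592 mol/L.

Kc = 0.00592 mol/L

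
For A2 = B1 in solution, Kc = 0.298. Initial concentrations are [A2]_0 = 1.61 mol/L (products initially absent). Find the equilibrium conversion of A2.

X = 0.230

Let X = conversion of A2; extent ξ = 1.61·X mol/L.
Concentrations: [A2] = 1.61 − 1.61X; [B1] = 1.61X.
Kc = [B1] / ([A2]).
This equals 0.298 at X = 0.230 (the root in 0 < X < 1).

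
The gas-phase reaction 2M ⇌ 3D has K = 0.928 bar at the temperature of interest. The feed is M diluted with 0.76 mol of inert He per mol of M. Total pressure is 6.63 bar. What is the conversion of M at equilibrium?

Take 1 mol M as basis and let X be its fractional conversion, so ξ = 0.5X.
Species balance: n_M = 1 − X; n_D = 1.5X; n_I = 0.76 (inert).
Summing: n_T = 1.76 + 0.5X.
Mole fractions y_i = n_i/n_T; K = p_D^3 / (p_M^2) with p_i = y_i·P.
Equating to 0.928 bar and solving on 0 < X < 1: X = 0.330.

X = 0.330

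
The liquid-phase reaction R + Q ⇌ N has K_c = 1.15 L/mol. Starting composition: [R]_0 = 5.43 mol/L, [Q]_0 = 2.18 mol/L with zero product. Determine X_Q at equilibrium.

Let X = conversion of Q; extent ξ = 2.18·X mol/L.
Concentrations: [R] = 5.43 − 2.18X; [Q] = 2.18 − 2.18X; [N] = 2.18X.
K_c = [N] / ([R] [Q]).
Solving K_c = 1.15 for X ∈ (0,1): X = 0.808.

X = 0.808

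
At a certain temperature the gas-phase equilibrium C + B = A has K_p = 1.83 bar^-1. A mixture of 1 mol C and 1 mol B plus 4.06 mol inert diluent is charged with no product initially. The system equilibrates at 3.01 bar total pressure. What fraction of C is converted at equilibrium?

X = 0.377

Basis: 1 mol C initially; let X = conversion of C. Extent ξ = X.
Moles: n_C = 1 − X; n_B = 1 − X; n_A = X; n_I = 4.06 (inert).
Summing: n_T = 6.06 − X.
y_i = n_i/n_T, p_i = y_i·P. K_p = p_A / (p_C p_B).
Equating to 1.83 bar^-1 and solving on 0 < X < 1: X = 0.377.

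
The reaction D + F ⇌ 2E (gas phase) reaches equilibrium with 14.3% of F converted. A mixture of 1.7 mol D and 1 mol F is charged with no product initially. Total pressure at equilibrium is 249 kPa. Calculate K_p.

Let X = conversion of F (basis 1 mol F); extent of reaction ξ = X.
Moles: n_D = 1.7 − X; n_F = 1 − X; n_E = 2X.
Total moles n_T = 2.7 (Δν = 0, constant).
At X = 0.143: n_D = 1.56, n_F = 0.857, n_E = 0.286, n_T = 2.7.
p_i = (n_i/n_T)·P. K_p = p_E^2 / (p_D p_F) = 0.0613.

K_p = 0.0613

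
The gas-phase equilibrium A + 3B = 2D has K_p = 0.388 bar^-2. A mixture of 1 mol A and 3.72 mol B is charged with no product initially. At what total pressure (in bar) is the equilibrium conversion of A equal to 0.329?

P = 1.16 bar

Let X = conversion of A (basis 1 mol A); extent of reaction ξ = X.
Mole table: n_A = 1 − X; n_B = 3.72 − 3X; n_D = 2X.
Total moles n_T = 4.72 − 2X.
K_p = p_D^2 / (p_A p_B^3) with p_i = (n_i/n_T)·P.
At X = 0.329: the mole-fraction product g(X) = Π y_i^ν_i = 0.5215. Since K_p = g(X)·P^{-2}, P = (g/K_p)^(1/2) = (0.5215/0.388)^(1/2) = 1.16 bar.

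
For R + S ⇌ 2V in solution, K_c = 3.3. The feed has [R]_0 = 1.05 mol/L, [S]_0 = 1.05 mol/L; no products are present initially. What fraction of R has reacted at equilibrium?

Let X = conversion of R; extent ξ = 1.05·X mol/L.
Concentrations: [R] = 1.05 − 1.05X; [S] = 1.05 − 1.05X; [V] = 2.1X.
K_c = [V]^2 / ([R] [S]).
Setting equal to 3.3 and solving for X on (0,1) gives X = 0.476.

X = 0.476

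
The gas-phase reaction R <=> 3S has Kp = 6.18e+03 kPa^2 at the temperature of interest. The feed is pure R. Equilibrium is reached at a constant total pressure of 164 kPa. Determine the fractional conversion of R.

Basis: 1 mol R initially; let X = conversion of R. Extent ξ = X.
Species balance: n_R = 1 − X; n_S = 3X.
Total moles n_T = 1 + 2X.
y_i = n_i/n_T, p_i = y_i·P. Kp = p_S^3 / (p_R).
Equating to 6.18e+03 kPa^2 and solving on 0 < X < 1: X = 0.242.

X = 0.242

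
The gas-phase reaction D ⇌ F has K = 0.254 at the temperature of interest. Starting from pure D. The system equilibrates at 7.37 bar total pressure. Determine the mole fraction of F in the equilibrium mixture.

Basis: 1 mol D initially; let X = conversion of D. Extent ξ = X.
At extent ξ: n_D = 1 − X; n_F = X.
Total moles n_T = 1 (Δν = 0, constant).
Mole fractions y_i = n_i/n_T; K = p_F / (p_D) with p_i = y_i·P.
Substituting and setting equal to 0.254 gives a polynomial in X; the root in (0,1) is X = 0.203.
Then n_F = 0.203, n_T = 1, so y_F = 0.203.

y_F = 0.203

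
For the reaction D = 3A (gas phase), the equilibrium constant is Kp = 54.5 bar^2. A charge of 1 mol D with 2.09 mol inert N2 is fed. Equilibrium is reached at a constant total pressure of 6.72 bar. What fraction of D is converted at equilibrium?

Take 1 mol D as basis and let X be its fractional conversion, so ξ = X.
Species balance: n_D = 1 − X; n_A = 3X; n_I = 2.09 (inert).
Total moles n_T = 3.09 + 2X.
y_i = n_i/n_T, p_i = y_i·P. Kp = p_A^3 / (p_D).
Setting this equal to 54.5 bar^2 and taking the physical root (0 < X < 1) gives X = 0.664.

X = 0.664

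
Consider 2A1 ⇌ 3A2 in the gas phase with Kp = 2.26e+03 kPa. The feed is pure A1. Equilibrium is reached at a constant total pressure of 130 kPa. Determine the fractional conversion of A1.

X = 0.754

Take 1 mol A1 as basis and let X be its fractional conversion, so ξ = 0.5X.
Species balance: n_A1 = 1 − X; n_A2 = 1.5X.
n_T = Σnᵢ = 1 + 0.5X.
With p_i = (n_i/n_T)P, Kp = p_A2^3 / (p_A1^2).
Equating to 2.26e+03 kPa and solving on 0 < X < 1: X = 0.754.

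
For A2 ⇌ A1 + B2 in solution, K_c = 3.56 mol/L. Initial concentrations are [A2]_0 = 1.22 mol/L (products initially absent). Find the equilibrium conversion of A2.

Let X = conversion of A2; extent ξ = 1.22·X mol/L.
Concentrations: [A2] = 1.22 − 1.22X; [A1] = 1.22X; [B2] = 1.22X.
K_c = [A1] [B2] / ([A2]).
Solving K_c = 3.56 for X ∈ (0,1): X = 0.787.

X = 0.787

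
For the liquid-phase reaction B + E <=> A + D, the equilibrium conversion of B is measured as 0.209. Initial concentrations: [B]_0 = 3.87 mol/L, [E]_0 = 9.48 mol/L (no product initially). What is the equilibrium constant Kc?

Kc = 0.0246

Let X = conversion of B.
Concentrations: [B] = 3.87 − 3.87X; [E] = 9.48 − 3.87X; [A] = 3.87X; [D] = 3.87X.
At X = 0.209: [B] = 3.06, [E] = 8.67, [A] = 0.809, [D] = 0.809.
Kc = [A] [D] / ([B] [E]) = 0.0246.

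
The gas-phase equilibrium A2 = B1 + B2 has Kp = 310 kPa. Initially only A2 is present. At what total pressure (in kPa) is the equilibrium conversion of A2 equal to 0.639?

P = 449 kPa

Take 1 mol A2 as basis and let X be its fractional conversion, so ξ = X.
Species balance: n_A2 = 1 − X; n_B1 = X; n_B2 = X.
Total moles n_T = 1 + X.
Kp = p_B1 p_B2 / (p_A2) with p_i = (n_i/n_T)·P.
At X = 0.639: the mole-fraction product g(X) = Π y_i^ν_i = 0.6901. Since Kp = g(X)·P^{1}, P = (Kp/g)^(1/1) = (310/0.6901)^(1/1) = 449 kPa.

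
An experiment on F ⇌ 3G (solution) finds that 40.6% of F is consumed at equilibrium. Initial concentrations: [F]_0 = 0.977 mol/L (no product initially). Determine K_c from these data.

Let X = conversion of F.
Concentrations: [F] = 0.977 − 0.977X; [G] = 2.93X.
At X = 0.406: [F] = 0.58, [G] = 1.19.
K_c = [G]^3 / ([F]) = 2.9 (mol/L)^2.

K_c = 2.9 (mol/L)^2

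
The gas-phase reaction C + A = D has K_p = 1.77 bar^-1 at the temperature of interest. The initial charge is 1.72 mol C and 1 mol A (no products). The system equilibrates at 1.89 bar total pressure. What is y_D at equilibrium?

Basis: 1 mol A initially; let X = conversion of A. Extent ξ = X.
Species balance: n_C = 1.72 − X; n_A = 1 − X; n_D = X.
Total moles n_T = 2.72 − X.
Mole fractions y_i = n_i/n_T; K_p = p_D / (p_C p_A) with p_i = y_i·P.
This yields a degree-2 equation in X; solving on (0,1), X = 0.635.
Then n_D = 0.635, n_T = 2.08, so y_D = 0.305.

y_D = 0.305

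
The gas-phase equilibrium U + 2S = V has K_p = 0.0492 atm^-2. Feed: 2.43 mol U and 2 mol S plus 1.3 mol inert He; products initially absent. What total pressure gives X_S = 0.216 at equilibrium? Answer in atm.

Basis: 2 mol S initially; let X = conversion of S. Extent ξ = X.
Mole table: n_U = 2.43 − X; n_S = 2 − 2X; n_V = X; n_I = 1.3 (inert).
Summing: n_T = 5.73 − 2X.
K_p = p_V / (p_U p_S^2) with p_i = (n_i/n_T)·P.
At X = 0.216: the mole-fraction product g(X) = Π y_i^ν_i = 1.114. Since K_p = g(X)·P^{-2}, P = (g/K_p)^(1/2) = (1.114/0.0492)^(1/2) = 4.76 atm.

P = 4.76 atm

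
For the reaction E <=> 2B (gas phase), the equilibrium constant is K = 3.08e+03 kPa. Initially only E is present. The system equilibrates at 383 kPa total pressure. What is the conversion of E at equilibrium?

X = 0.817

Let X = conversion of E (basis 1 mol E); extent of reaction ξ = X.
Species balance: n_E = 1 − X; n_B = 2X.
Total moles n_T = 1 + X.
With p_i = (n_i/n_T)P, K = p_B^2 / (p_E).
Equating to 3.08e+03 kPa and solving on 0 < X < 1: X = 0.817.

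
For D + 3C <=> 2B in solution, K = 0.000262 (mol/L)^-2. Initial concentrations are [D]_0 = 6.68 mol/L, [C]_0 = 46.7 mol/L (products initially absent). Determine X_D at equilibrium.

X = 0.496

Let X = conversion of D; extent ξ = 6.68·X mol/L.
Concentrations: [D] = 6.68 − 6.68X; [C] = 46.7 − 20X; [B] = 13.4X.
K = [B]^2 / ([D] [C]^3).
Equating to 0.000262 (mol/L)^-2: the physical root is X = 0.496.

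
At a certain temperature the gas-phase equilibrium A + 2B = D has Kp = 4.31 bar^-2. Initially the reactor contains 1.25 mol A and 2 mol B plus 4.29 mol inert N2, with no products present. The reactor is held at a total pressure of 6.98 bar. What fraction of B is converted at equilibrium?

Basis: 2 mol B initially; let X = conversion of B. Extent ξ = X.
Species balance: n_A = 1.25 − X; n_B = 2 − 2X; n_D = X; n_I = 4.29 (inert).
Summing: n_T = 7.54 − 2X.
With p_i = (n_i/n_T)P, Kp = p_D / (p_A p_B^2).
This yields a degree-3 equation in X; solving on (0,1), X = 0.746.

X = 0.746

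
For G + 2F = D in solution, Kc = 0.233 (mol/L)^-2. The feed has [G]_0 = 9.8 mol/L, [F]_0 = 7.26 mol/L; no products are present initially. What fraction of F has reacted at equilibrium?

Let X = conversion of F; extent ξ = 7.26X/2 mol/L.
Concentrations: [G] = 9.8 − 3.63X; [F] = 7.26 − 7.26X; [D] = 3.63X.
Kc = [D] / ([G] [F]^2).
This equals 0.233 at X = 0.813 (the root in 0 < X < 1).

X = 0.813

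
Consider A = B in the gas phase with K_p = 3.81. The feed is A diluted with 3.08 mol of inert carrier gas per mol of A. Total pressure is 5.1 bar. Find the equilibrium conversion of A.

Take 1 mol A as basis and let X be its fractional conversion, so ξ = X.
Moles: n_A = 1 − X; n_B = X; n_I = 3.08 (inert).
n_T stays at 4.08 (no change in mole number).
With p_i = (n_i/n_T)P, K_p = p_B / (p_A).
Substituting and setting equal to 3.81 gives a polynomial in X; the root in (0,1) is X = 0.792.

X = 0.792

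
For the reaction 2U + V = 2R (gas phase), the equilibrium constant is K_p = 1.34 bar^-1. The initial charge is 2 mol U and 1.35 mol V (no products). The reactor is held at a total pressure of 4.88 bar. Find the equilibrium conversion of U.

X = 0.575

Take 2 mol U as basis and let X be its fractional conversion, so ξ = X.
Moles: n_U = 2 − 2X; n_V = 1.35 − X; n_R = 2X.
n_T = Σnᵢ = 3.35 − X.
With p_i = (n_i/n_T)P, K_p = p_R^2 / (p_U^2 p_V).
This yields a degree-3 equation in X; solving on (0,1), X = 0.575.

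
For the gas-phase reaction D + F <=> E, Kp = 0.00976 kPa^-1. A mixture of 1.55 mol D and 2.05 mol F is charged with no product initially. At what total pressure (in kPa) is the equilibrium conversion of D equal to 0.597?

Take 1.55 mol D as basis and let X be its fractional conversion, so ξ = 1.55X.
Mole table: n_D = 1.55 − 1.55X; n_F = 2.05 − 1.55X; n_E = 1.55X.
Total moles n_T = 3.6 − 1.55X.
Kp = p_E / (p_D p_F) with p_i = (n_i/n_T)·P.
At X = 0.597: the mole-fraction product g(X) = Π y_i^ν_i = 3.523. Since Kp = g(X)·P^{-1}, P = (g/Kp)^(1/1) = (3.523/0.00976)^(1/1) = 361 kPa.

P = 361 kPa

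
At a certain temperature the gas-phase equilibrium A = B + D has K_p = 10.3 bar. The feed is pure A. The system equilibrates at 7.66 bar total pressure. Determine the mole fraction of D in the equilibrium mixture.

Let X = conversion of A (basis 1 mol A); extent of reaction ξ = X.
At extent ξ: n_A = 1 − X; n_B = X; n_D = X.
Summing: n_T = 1 + X.
y_i = n_i/n_T, p_i = y_i·P. K_p = p_B p_D / (p_A).
Equating to 10.3 bar and solving on 0 < X < 1: X = 0.757.
Then n_D = 0.757, n_T = 1.76, so y_D = 0.431.

y_D = 0.431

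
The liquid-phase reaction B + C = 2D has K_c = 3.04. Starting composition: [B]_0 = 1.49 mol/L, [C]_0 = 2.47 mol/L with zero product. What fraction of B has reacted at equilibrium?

X = 0.583

Let X = conversion of B; extent ξ = 1.49·X mol/L.
Concentrations: [B] = 1.49 − 1.49X; [C] = 2.47 − 1.49X; [D] = 2.98X.
K_c = [D]^2 / ([B] [C]).
This equals 3.04 at X = 0.583 (the root in 0 < X < 1).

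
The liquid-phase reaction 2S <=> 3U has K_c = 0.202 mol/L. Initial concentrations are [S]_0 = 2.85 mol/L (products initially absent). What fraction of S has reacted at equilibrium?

X = 0.231

Let X = conversion of S; extent ξ = 2.85X/2 mol/L.
Concentrations: [S] = 2.85 − 2.85X; [U] = 4.28X.
K_c = [U]^3 / ([S]^2).
Setting equal to 0.202 and solving for X on (0,1) gives X = 0.231.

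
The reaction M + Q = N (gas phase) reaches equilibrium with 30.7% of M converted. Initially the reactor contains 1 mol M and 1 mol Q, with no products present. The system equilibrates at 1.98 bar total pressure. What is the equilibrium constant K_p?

Basis: 1 mol M initially; let X = conversion of M. Extent ξ = X.
Mole table: n_M = 1 − X; n_Q = 1 − X; n_N = X.
Summing: n_T = 2 − X.
At X = 0.307: n_M = 0.693, n_Q = 0.693, n_N = 0.307, n_T = 1.69.
p_i = (n_i/n_T)·P. K_p = p_N / (p_M p_Q) = 0.547 bar^-1.

K_p = 0.547 bar^-1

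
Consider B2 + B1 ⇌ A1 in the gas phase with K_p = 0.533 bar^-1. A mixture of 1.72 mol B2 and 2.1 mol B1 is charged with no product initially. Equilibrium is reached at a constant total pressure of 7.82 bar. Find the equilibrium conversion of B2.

X = 0.612

Take 1.72 mol B2 as basis and let X be its fractional conversion, so ξ = 1.72X.
Mole table: n_B2 = 1.72 − 1.72X; n_B1 = 2.1 − 1.72X; n_A1 = 1.72X.
Summing: n_T = 3.82 − 1.72X.
Mole fractions y_i = n_i/n_T; K_p = p_A1 / (p_B2 p_B1) with p_i = y_i·P.
This yields a degree-2 equation in X; solving on (0,1), X = 0.612.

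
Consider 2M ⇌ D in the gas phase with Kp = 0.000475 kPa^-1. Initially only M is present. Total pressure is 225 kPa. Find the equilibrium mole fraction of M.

y_M = 0.911

Basis: 1 mol M initially; let X = conversion of M. Extent ξ = 0.5X.
Mole table: n_M = 1 − X; n_D = 0.5X.
n_T = Σnᵢ = 1 − 0.5X.
y_i = n_i/n_T, p_i = y_i·P. Kp = p_D / (p_M^2).
Substituting and setting equal to 0.000475 kPa^-1 gives a polynomial in X; the root in (0,1) is X = 0.163.
Then n_M = 0.837, n_T = 0.918, so y_M = 0.911.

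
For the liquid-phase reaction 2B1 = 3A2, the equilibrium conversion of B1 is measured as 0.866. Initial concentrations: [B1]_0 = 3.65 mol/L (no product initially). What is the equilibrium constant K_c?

Let X = conversion of B1.
Concentrations: [B1] = 3.65 − 3.65X; [A2] = 5.47X.
At X = 0.866: [B1] = 0.489, [A2] = 4.74.
K_c = [A2]^3 / ([B1]^2) = 446 mol/L.

K_c = 446 mol/L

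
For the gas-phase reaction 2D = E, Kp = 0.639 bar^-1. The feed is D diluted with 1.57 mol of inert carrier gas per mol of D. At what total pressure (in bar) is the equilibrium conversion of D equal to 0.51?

Take 1 mol D as basis and let X be its fractional conversion, so ξ = 0.5X.
Species balance: n_D = 1 − X; n_E = 0.5X; n_I = 1.57 (inert).
Summing: n_T = 2.57 − 0.5X.
Kp = p_E / (p_D^2) with p_i = (n_i/n_T)·P.
At X = 0.51: the mole-fraction product g(X) = Π y_i^ν_i = 2.459. Since Kp = g(X)·P^{-1}, P = (g/Kp)^(1/1) = (2.459/0.639)^(1/1) = 3.85 bar.

P = 3.85 bar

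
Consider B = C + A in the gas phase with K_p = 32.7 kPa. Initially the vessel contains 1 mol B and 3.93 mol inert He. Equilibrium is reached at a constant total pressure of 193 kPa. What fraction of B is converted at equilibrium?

Basis: 1 mol B initially; let X = conversion of B. Extent ξ = X.
Mole table: n_B = 1 − X; n_C = X; n_A = X; n_I = 3.93 (inert).
Summing: n_T = 4.93 + X.
y_i = n_i/n_T, p_i = y_i·P. K_p = p_C p_A / (p_B).
Equating to 32.7 kPa and solving on 0 < X < 1: X = 0.607.

X = 0.607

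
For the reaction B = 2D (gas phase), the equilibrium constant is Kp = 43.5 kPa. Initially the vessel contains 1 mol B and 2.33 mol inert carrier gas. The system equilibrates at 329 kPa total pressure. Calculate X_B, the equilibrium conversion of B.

X = 0.291

Let X = conversion of B (basis 1 mol B); extent of reaction ξ = X.
At extent ξ: n_B = 1 − X; n_D = 2X; n_I = 2.33 (inert).
Total moles n_T = 3.33 + X.
With p_i = (n_i/n_T)P, Kp = p_D^2 / (p_B).
Substituting and setting equal to 43.5 kPa gives a polynomial in X; the root in (0,1) is X = 0.291.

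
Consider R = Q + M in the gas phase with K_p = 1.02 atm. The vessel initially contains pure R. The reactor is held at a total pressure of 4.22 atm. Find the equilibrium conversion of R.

X = 0.441

Basis: 1 mol R initially; let X = conversion of R. Extent ξ = X.
Species balance: n_R = 1 − X; n_Q = X; n_M = X.
n_T = Σnᵢ = 1 + X.
With p_i = (n_i/n_T)P, K_p = p_Q p_M / (p_R).
Setting this equal to 1.02 atm and taking the physical root (0 < X < 1) gives X = 0.441.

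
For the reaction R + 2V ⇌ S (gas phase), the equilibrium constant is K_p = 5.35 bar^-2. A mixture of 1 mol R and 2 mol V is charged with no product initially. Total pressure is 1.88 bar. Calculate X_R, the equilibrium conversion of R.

Take 1 mol R as basis and let X be its fractional conversion, so ξ = X.
Species balance: n_R = 1 − X; n_V = 2 − 2X; n_S = X.
Summing: n_T = 3 − 2X.
Mole fractions y_i = n_i/n_T; K_p = p_S / (p_R p_V^2) with p_i = y_i·P.
Equating to 5.35 bar^-2 and solving on 0 < X < 1: X = 0.714.

X = 0.714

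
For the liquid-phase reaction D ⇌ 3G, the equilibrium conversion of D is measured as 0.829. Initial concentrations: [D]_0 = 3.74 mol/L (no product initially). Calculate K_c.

Let X = conversion of D.
Concentrations: [D] = 3.74 − 3.74X; [G] = 11.2X.
At X = 0.829: [D] = 0.64, [G] = 9.3.
K_c = [G]^3 / ([D]) = 1.26e+03 (mol/L)^2.

K_c = 1.26e+03 (mol/L)^2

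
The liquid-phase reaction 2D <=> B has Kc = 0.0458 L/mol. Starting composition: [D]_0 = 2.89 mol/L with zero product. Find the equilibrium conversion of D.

X = 0.179

Let X = conversion of D; extent ξ = 2.89X/2 mol/L.
Concentrations: [D] = 2.89 − 2.89X; [B] = 1.45X.
Kc = [B] / ([D]^2).
Setting equal to 0.0458 and solving for X on (0,1) gives X = 0.179.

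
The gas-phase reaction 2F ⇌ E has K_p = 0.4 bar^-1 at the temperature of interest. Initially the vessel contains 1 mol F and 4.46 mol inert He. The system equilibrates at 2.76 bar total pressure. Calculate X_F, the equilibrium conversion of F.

Let X = conversion of F (basis 1 mol F); extent of reaction ξ = 0.5X.
Species balance: n_F = 1 − X; n_E = 0.5X; n_I = 4.46 (inert).
n_T = Σnᵢ = 5.46 − 0.5X.
y_i = n_i/n_T, p_i = y_i·P. K_p = p_E / (p_F^2).
Substituting and setting equal to 0.4 bar^-1 gives a polynomial in X; the root in (0,1) is X = 0.239.

X = 0.239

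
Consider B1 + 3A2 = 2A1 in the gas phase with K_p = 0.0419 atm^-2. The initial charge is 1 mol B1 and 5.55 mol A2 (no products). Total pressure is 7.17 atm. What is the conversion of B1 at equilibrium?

X = 0.613

Take 1 mol B1 as basis and let X be its fractional conversion, so ξ = X.
At extent ξ: n_B1 = 1 − X; n_A2 = 5.55 − 3X; n_A1 = 2X.
n_T = Σnᵢ = 6.55 − 2X.
y_i = n_i/n_T, p_i = y_i·P. K_p = p_A1^2 / (p_B1 p_A2^3).
Equating to 0.0419 atm^-2 and solving on 0 < X < 1: X = 0.613.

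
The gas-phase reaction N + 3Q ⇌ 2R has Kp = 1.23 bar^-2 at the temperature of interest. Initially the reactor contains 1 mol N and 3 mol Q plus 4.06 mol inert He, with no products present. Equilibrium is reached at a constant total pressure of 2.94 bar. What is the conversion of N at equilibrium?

X = 0.409

Let X = conversion of N (basis 1 mol N); extent of reaction ξ = X.
Moles: n_N = 1 − X; n_Q = 3 − 3X; n_R = 2X; n_I = 4.06 (inert).
Total moles n_T = 8.06 − 2X.
With p_i = (n_i/n_T)P, Kp = p_R^2 / (p_N p_Q^3).
This yields a degree-4 equation in X; solving on (0,1), X = 0.409.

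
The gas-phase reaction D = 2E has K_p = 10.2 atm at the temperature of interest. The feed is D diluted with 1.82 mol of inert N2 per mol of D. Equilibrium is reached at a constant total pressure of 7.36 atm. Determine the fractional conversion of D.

X = 0.649

Take 1 mol D as basis and let X be its fractional conversion, so ξ = X.
Mole table: n_D = 1 − X; n_E = 2X; n_I = 1.82 (inert).
Total moles n_T = 2.82 + X.
Mole fractions y_i = n_i/n_T; K_p = p_E^2 / (p_D) with p_i = y_i·P.
This yields a degree-2 equation in X; solving on (0,1), X = 0.649.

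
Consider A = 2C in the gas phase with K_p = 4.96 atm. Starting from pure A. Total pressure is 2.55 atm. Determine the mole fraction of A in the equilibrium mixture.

Basis: 1 mol A initially; let X = conversion of A. Extent ξ = X.
Species balance: n_A = 1 − X; n_C = 2X.
n_T = Σnᵢ = 1 + X.
Mole fractions y_i = n_i/n_T; K_p = p_C^2 / (p_A) with p_i = y_i·P.
This yields a degree-2 equation in X; solving on (0,1), X = 0.572.
Then n_A = 0.428, n_T = 1.57, so y_A = 0.272.

y_A = 0.272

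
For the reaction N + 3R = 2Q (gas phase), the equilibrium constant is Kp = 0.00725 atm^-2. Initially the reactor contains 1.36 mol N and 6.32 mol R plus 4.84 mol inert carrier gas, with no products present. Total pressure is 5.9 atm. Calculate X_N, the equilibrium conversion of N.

X = 0.206

Let X = conversion of N (basis 1.36 mol N); extent of reaction ξ = 1.36X.
At extent ξ: n_N = 1.36 − 1.36X; n_R = 6.32 − 4.08X; n_Q = 2.72X; n_I = 4.84 (inert).
Summing: n_T = 12.5 − 2.72X.
y_i = n_i/n_T, p_i = y_i·P. Kp = p_Q^2 / (p_N p_R^3).
Substituting and setting equal to 0.00725 atm^-2 gives a polynomial in X; the root in (0,1) is X = 0.206.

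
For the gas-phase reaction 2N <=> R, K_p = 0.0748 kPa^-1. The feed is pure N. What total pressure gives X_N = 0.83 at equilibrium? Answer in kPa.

Take 1 mol N as basis and let X be its fractional conversion, so ξ = 0.5X.
Moles: n_N = 1 − X; n_R = 0.5X.
n_T = Σnᵢ = 1 − 0.5X.
K_p = p_R / (p_N^2) with p_i = (n_i/n_T)·P.
At X = 0.83: the mole-fraction product g(X) = Π y_i^ν_i = 8.401. Since K_p = g(X)·P^{-1}, P = (g/K_p)^(1/1) = (8.401/0.0748)^(1/1) = 112 kPa.

P = 112 kPa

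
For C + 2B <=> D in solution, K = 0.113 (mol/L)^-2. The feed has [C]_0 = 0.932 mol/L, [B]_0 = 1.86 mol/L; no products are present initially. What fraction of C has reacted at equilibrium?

X = 0.200

Let X = conversion of C; extent ξ = 0.932·X mol/L.
Concentrations: [C] = 0.932 − 0.932X; [B] = 1.86 − 1.86X; [D] = 0.932X.
K = [D] / ([C] [B]^2).
Setting equal to 0.113 and solving for X on (0,1) gives X = 0.200.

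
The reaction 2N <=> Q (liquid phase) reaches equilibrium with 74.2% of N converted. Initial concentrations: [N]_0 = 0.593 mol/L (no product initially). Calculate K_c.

Let X = conversion of N.
Concentrations: [N] = 0.593 − 0.593X; [Q] = 0.296X.
At X = 0.742: [N] = 0.153, [Q] = 0.22.
K_c = [Q] / ([N]^2) = 9.4 L/mol.

K_c = 9.4 L/mol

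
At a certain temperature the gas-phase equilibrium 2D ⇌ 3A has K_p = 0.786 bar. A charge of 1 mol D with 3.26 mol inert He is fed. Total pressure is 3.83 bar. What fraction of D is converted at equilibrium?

X = 0.440

Take 1 mol D as basis and let X be its fractional conversion, so ξ = 0.5X.
At extent ξ: n_D = 1 − X; n_A = 1.5X; n_I = 3.26 (inert).
Total moles n_T = 4.26 + 0.5X.
y_i = n_i/n_T, p_i = y_i·P. K_p = p_A^3 / (p_D^2).
Substituting and setting equal to 0.786 bar gives a polynomial in X; the root in (0,1) is X = 0.440.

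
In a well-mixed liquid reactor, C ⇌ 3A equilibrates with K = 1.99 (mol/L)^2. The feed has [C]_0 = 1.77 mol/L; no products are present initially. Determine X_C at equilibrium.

X = 0.259

Let X = conversion of C; extent ξ = 1.77·X mol/L.
Concentrations: [C] = 1.77 − 1.77X; [A] = 5.31X.
K = [A]^3 / ([C]).
This equals 1.99 at X = 0.259 (the root in 0 < X < 1).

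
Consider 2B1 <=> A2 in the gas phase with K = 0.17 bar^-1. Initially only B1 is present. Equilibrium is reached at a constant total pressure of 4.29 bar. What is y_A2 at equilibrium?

Take 1 mol B1 as basis and let X be its fractional conversion, so ξ = 0.5X.
Species balance: n_B1 = 1 − X; n_A2 = 0.5X.
n_T = Σnᵢ = 1 − 0.5X.
Mole fractions y_i = n_i/n_T; K = p_A2 / (p_B1^2) with p_i = y_i·P.
This yields a degree-2 equation in X; solving on (0,1), X = 0.495.
Then n_A2 = 0.247, n_T = 0.753, so y_A2 = 0.329.

y_A2 = 0.329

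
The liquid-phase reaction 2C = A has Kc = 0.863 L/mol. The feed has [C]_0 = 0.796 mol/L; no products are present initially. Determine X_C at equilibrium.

X = 0.436

Let X = conversion of C; extent ξ = 0.796X/2 mol/L.
Concentrations: [C] = 0.796 − 0.796X; [A] = 0.398X.
Kc = [A] / ([C]^2).
Setting equal to 0.863 and solving for X on (0,1) gives X = 0.436.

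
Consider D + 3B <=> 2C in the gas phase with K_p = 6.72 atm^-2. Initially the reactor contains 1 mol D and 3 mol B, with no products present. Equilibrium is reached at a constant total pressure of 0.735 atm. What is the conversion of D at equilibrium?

X = 0.464

Basis: 1 mol D initially; let X = conversion of D. Extent ξ = X.
Moles: n_D = 1 − X; n_B = 3 − 3X; n_C = 2X.
Total moles n_T = 4 − 2X.
y_i = n_i/n_T, p_i = y_i·P. K_p = p_C^2 / (p_D p_B^3).
Substituting and setting equal to 6.72 atm^-2 gives a polynomial in X; the root in (0,1) is X = 0.464.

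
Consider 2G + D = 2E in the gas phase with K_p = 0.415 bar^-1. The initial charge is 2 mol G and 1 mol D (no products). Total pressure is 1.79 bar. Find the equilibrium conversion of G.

X = 0.304

Let X = conversion of G (basis 2 mol G); extent of reaction ξ = X.
Moles: n_G = 2 − 2X; n_D = 1 − X; n_E = 2X.
Summing: n_T = 3 − X.
With p_i = (n_i/n_T)P, K_p = p_E^2 / (p_G^2 p_D).
Substituting and setting equal to 0.415 bar^-1 gives a polynomial in X; the root in (0,1) is X = 0.304.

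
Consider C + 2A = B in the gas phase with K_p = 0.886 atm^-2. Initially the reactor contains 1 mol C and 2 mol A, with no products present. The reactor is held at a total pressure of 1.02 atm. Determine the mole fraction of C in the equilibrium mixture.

y_C = 0.300

Let X = conversion of C (basis 1 mol C); extent of reaction ξ = X.
Moles: n_C = 1 − X; n_A = 2 − 2X; n_B = X.
n_T = Σnᵢ = 3 − 2X.
With p_i = (n_i/n_T)P, K_p = p_B / (p_C p_A^2).
Substituting and setting equal to 0.886 atm^-2 gives a polynomial in X; the root in (0,1) is X = 0.249.
Then n_C = 0.751, n_T = 2.5, so y_C = 0.300.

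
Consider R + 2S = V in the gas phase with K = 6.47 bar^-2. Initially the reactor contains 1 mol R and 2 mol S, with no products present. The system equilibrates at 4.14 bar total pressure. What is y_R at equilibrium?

Let X = conversion of R (basis 1 mol R); extent of reaction ξ = X.
Species balance: n_R = 1 − X; n_S = 2 − 2X; n_V = X.
Total moles n_T = 3 − 2X.
y_i = n_i/n_T, p_i = y_i·P. K = p_V / (p_R p_S^2).
Setting this equal to 6.47 bar^-2 and taking the physical root (0 < X < 1) gives X = 0.852.
Then n_R = 0.148, n_T = 1.3, so y_R = 0.114.

y_R = 0.114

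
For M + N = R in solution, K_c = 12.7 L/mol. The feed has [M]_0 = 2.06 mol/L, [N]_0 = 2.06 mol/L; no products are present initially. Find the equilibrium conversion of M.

Let X = conversion of M; extent ξ = 2.06·X mol/L.
Concentrations: [M] = 2.06 − 2.06X; [N] = 2.06 − 2.06X; [R] = 2.06X.
K_c = [R] / ([M] [N]).
Solving K_c = 12.7 for X ∈ (0,1): X = 0.823.

X = 0.823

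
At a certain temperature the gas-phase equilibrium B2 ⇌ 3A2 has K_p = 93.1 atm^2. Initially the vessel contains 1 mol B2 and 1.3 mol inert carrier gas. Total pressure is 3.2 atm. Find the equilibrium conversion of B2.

Let X = conversion of B2 (basis 1 mol B2); extent of reaction ξ = X.
At extent ξ: n_B2 = 1 − X; n_A2 = 3X; n_I = 1.3 (inert).
Summing: n_T = 2.3 + 2X.
y_i = n_i/n_T, p_i = y_i·P. K_p = p_A2^3 / (p_B2).
Equating to 93.1 atm^2 and solving on 0 < X < 1: X = 0.878.

X = 0.878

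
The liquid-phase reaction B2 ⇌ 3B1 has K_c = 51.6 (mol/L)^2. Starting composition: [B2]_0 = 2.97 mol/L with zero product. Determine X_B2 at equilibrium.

Let X = conversion of B2; extent ξ = 2.97·X mol/L.
Concentrations: [B2] = 2.97 − 2.97X; [B1] = 8.91X.
K_c = [B1]^3 / ([B2]).
This equals 51.6 at X = 0.482 (the root in 0 < X < 1).

X = 0.482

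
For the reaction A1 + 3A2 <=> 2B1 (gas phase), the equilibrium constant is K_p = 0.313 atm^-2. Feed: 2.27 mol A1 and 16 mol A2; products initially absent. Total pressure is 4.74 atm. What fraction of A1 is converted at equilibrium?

Basis: 2.27 mol A1 initially; let X = conversion of A1. Extent ξ = 2.27X.
Moles: n_A1 = 2.27 − 2.27X; n_A2 = 16 − 6.81X; n_B1 = 4.54X.
Summing: n_T = 18.3 − 4.54X.
y_i = n_i/n_T, p_i = y_i·P. K_p = p_B1^2 / (p_A1 p_A2^3).
Substituting and setting equal to 0.313 atm^-2 gives a polynomial in X; the root in (0,1) is X = 0.831.

X = 0.831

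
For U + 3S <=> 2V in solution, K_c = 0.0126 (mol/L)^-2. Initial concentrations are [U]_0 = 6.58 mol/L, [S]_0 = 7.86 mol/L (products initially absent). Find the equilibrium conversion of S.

X = 0.449

Let X = conversion of S; extent ξ = 7.86X/3 mol/L.
Concentrations: [U] = 6.58 − 2.62X; [S] = 7.86 − 7.86X; [V] = 5.24X.
K_c = [V]^2 / ([U] [S]^3).
Equating to 0.0126 (mol/L)^-2: the physical root is X = 0.449.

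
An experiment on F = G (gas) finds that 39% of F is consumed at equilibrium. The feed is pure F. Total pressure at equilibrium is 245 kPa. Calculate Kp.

Let X = conversion of F (basis 1 mol F); extent of reaction ξ = X.
Mole table: n_F = 1 − X; n_G = X.
Since Δν = 0, n_T = 1 throughout.
At X = 0.39: n_F = 0.61, n_G = 0.39, n_T = 1.
p_i = (n_i/n_T)·P. Kp = p_G / (p_F) = 0.639.

Kp = 0.639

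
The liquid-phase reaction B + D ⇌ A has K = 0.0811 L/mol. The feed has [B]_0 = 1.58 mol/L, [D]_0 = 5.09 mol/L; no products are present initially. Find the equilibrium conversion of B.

Let X = conversion of B; extent ξ = 1.58·X mol/L.
Concentrations: [B] = 1.58 − 1.58X; [D] = 5.09 − 1.58X; [A] = 1.58X.
K = [A] / ([B] [D]).
This equals 0.0811 at X = 0.274 (the root in 0 < X < 1).

X = 0.274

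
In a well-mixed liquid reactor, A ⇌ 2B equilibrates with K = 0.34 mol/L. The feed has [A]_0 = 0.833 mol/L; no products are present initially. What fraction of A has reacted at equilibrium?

Let X = conversion of A; extent ξ = 0.833·X mol/L.
Concentrations: [A] = 0.833 − 0.833X; [B] = 1.67X.
K = [B]^2 / ([A]).
Setting equal to 0.34 and solving for X on (0,1) gives X = 0.272.

X = 0.272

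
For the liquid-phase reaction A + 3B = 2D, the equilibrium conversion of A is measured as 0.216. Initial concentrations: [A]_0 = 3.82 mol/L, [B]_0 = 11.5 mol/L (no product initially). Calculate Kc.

Let X = conversion of A.
Concentrations: [A] = 3.82 − 3.82X; [B] = 11.5 − 11.5X; [D] = 7.64X.
At X = 0.216: [A] = 2.99, [B] = 9.02, [D] = 1.65.
Kc = [D]^2 / ([A] [B]^3) = 0.00124 (mol/L)^-2.

Kc = 0.00124 (mol/L)^-2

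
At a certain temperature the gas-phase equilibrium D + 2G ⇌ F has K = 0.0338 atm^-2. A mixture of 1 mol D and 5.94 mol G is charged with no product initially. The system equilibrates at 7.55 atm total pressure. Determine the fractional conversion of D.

Take 1 mol D as basis and let X be its fractional conversion, so ξ = X.
Mole table: n_D = 1 − X; n_G = 5.94 − 2X; n_F = X.
Total moles n_T = 6.94 − 2X.
With p_i = (n_i/n_T)P, K = p_F / (p_D p_G^2).
Substituting and setting equal to 0.0338 atm^-2 gives a polynomial in X; the root in (0,1) is X = 0.569.

X = 0.569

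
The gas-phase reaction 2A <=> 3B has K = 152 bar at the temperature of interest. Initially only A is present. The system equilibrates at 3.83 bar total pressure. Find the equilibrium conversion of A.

Let X = conversion of A (basis 1 mol A); extent of reaction ξ = 0.5X.
Species balance: n_A = 1 − X; n_B = 1.5X.
Total moles n_T = 1 + 0.5X.
Mole fractions y_i = n_i/n_T; K = p_B^3 / (p_A^2) with p_i = y_i·P.
Setting this equal to 152 bar and taking the physical root (0 < X < 1) gives X = 0.818.

X = 0.818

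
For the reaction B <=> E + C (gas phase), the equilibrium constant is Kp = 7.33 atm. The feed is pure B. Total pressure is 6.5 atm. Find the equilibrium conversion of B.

Take 1 mol B as basis and let X be its fractional conversion, so ξ = X.
Moles: n_B = 1 − X; n_E = X; n_C = X.
n_T = Σnᵢ = 1 + X.
y_i = n_i/n_T, p_i = y_i·P. Kp = p_E p_C / (p_B).
Equating to 7.33 atm and solving on 0 < X < 1: X = 0.728.

X = 0.728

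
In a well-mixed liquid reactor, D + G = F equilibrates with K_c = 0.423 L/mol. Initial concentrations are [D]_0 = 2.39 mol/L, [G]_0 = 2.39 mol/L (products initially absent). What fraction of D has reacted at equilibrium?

Let X = conversion of D; extent ξ = 2.39·X mol/L.
Concentrations: [D] = 2.39 − 2.39X; [G] = 2.39 − 2.39X; [F] = 2.39X.
K_c = [F] / ([D] [G]).
Setting equal to 0.423 and solving for X on (0,1) gives X = 0.384.

X = 0.384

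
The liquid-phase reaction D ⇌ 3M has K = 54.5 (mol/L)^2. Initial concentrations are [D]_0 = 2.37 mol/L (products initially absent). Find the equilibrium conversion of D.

X = 0.546

Let X = conversion of D; extent ξ = 2.37·X mol/L.
Concentrations: [D] = 2.37 − 2.37X; [M] = 7.11X.
K = [M]^3 / ([D]).
Setting equal to 54.5 and solving for X on (0,1) gives X = 0.546.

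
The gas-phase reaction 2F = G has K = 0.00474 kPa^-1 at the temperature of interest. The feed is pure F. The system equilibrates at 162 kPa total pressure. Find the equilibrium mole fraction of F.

y_F = 0.663

Take 1 mol F as basis and let X be its fractional conversion, so ξ = 0.5X.
Species balance: n_F = 1 − X; n_G = 0.5X.
n_T = Σnᵢ = 1 − 0.5X.
y_i = n_i/n_T, p_i = y_i·P. K = p_G / (p_F^2).
This yields a degree-2 equation in X; solving on (0,1), X = 0.504.
Then n_F = 0.496, n_T = 0.748, so y_F = 0.663.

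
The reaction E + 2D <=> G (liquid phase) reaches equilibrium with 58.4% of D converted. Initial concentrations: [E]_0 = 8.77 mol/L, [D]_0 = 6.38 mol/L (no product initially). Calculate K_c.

Let X = conversion of D.
Concentrations: [E] = 8.77 − 3.19X; [D] = 6.38 − 6.38X; [G] = 3.19X.
At X = 0.584: [E] = 6.91, [D] = 2.65, [G] = 1.86.
K_c = [G] / ([E] [D]^2) = 0.0383 (mol/L)^-2.

K_c = 0.0383 (mol/L)^-2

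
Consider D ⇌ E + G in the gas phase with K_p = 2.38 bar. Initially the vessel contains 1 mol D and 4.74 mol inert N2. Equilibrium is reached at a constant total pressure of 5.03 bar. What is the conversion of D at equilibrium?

X = 0.795

Take 1 mol D as basis and let X be its fractional conversion, so ξ = X.
At extent ξ: n_D = 1 − X; n_E = X; n_G = X; n_I = 4.74 (inert).
n_T = Σnᵢ = 5.74 + X.
With p_i = (n_i/n_T)P, K_p = p_E p_G / (p_D).
Equating to 2.38 bar and solving on 0 < X < 1: X = 0.795.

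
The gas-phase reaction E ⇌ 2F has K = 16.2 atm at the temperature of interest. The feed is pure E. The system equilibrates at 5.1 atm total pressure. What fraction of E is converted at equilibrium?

X = 0.665

Let X = conversion of E (basis 1 mol E); extent of reaction ξ = X.
Species balance: n_E = 1 − X; n_F = 2X.
Total moles n_T = 1 + X.
y_i = n_i/n_T, p_i = y_i·P. K = p_F^2 / (p_E).
Equating to 16.2 atm and solving on 0 < X < 1: X = 0.665.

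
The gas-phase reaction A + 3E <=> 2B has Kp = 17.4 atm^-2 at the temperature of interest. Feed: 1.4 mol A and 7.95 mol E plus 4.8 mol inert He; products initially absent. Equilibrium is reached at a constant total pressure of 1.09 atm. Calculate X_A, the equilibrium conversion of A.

X = 0.775

Let X = conversion of A (basis 1.4 mol A); extent of reaction ξ = 1.4X.
Moles: n_A = 1.4 − 1.4X; n_E = 7.95 − 4.2X; n_B = 2.8X; n_I = 4.8 (inert).
n_T = Σnᵢ = 14.1 − 2.8X.
Mole fractions y_i = n_i/n_T; Kp = p_B^2 / (p_A p_E^3) with p_i = y_i·P.
Setting this equal to 17.4 atm^-2 and taking the physical root (0 < X < 1) gives X = 0.775.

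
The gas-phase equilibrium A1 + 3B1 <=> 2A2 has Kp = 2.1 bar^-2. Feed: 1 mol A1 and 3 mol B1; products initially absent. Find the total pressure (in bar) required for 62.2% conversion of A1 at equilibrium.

Basis: 1 mol A1 initially; let X = conversion of A1. Extent ξ = X.
Moles: n_A1 = 1 − X; n_B1 = 3 − 3X; n_A2 = 2X.
Summing: n_T = 4 − 2X.
Kp = p_A2^2 / (p_A1 p_B1^3) with p_i = (n_i/n_T)·P.
At X = 0.622: the mole-fraction product g(X) = Π y_i^ν_i = 21.32. Since Kp = g(X)·P^{-2}, P = (g/Kp)^(1/2) = (21.32/2.1)^(1/2) = 3.19 bar.

P = 3.19 bar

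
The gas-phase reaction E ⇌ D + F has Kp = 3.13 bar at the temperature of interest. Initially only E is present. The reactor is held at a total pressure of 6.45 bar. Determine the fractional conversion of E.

X = 0.572

Let X = conversion of E (basis 1 mol E); extent of reaction ξ = X.
Mole table: n_E = 1 − X; n_D = X; n_F = X.
Total moles n_T = 1 + X.
y_i = n_i/n_T, p_i = y_i·P. Kp = p_D p_F / (p_E).
This yields a degree-2 equation in X; solving on (0,1), X = 0.572.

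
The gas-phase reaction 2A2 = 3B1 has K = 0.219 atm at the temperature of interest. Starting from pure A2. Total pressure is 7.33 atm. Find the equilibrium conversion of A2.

X = 0.186

Let X = conversion of A2 (basis 1 mol A2); extent of reaction ξ = 0.5X.
Mole table: n_A2 = 1 − X; n_B1 = 1.5X.
Summing: n_T = 1 + 0.5X.
Mole fractions y_i = n_i/n_T; K = p_B1^3 / (p_A2^2) with p_i = y_i·P.
Equating to 0.219 atm and solving on 0 < X < 1: X = 0.186.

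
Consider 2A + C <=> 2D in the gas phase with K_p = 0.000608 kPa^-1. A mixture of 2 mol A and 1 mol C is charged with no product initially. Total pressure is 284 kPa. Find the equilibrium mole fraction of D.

Let X = conversion of A (basis 2 mol A); extent of reaction ξ = X.
Moles: n_A = 2 − 2X; n_C = 1 − X; n_D = 2X.
Summing: n_T = 3 − X.
Mole fractions y_i = n_i/n_T; K_p = p_D^2 / (p_A^2 p_C) with p_i = y_i·P.
Setting this equal to 0.000608 kPa^-1 and taking the physical root (0 < X < 1) gives X = 0.183.
Then n_D = 0.366, n_T = 2.82, so y_D = 0.130.

y_D = 0.130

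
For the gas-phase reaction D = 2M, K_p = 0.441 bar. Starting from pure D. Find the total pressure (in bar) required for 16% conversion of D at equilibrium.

P = 4.2 bar

Take 1 mol D as basis and let X be its fractional conversion, so ξ = X.
At extent ξ: n_D = 1 − X; n_M = 2X.
Total moles n_T = 1 + X.
K_p = p_M^2 / (p_D) with p_i = (n_i/n_T)·P.
At X = 0.16: the mole-fraction product g(X) = Π y_i^ν_i = 0.1051. Since K_p = g(X)·P^{1}, P = (K_p/g)^(1/1) = (0.441/0.1051)^(1/1) = 4.2 bar.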